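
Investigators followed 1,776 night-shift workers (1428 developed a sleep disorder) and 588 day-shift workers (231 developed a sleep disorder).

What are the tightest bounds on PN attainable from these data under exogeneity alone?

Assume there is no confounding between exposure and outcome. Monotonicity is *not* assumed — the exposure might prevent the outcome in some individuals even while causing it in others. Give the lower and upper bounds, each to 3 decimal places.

p₁ = P(outcome | exposed) = 1428/1776 = 0.80405
p₀ = P(outcome | unexposed) = 231/588 = 0.39286
Under exogeneity alone the bounds on PN are max{0,(p₁−p₀)/p₁} ≤ PN ≤ min{1,(1−p₀)/p₁}.
  lower = (p₁ − p₀)/p₁ = 0.4112 / 0.80405 ≈ 0.5114
  upper = min{1, (1 − p₀)/p₁} = 0.60714 / 0.80405 ≈ 0.7551

0.511 ≤ PN ≤ 0.755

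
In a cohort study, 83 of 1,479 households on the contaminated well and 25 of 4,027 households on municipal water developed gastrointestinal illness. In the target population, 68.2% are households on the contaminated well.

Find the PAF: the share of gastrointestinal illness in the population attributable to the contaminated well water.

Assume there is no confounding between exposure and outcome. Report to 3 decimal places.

p₁ = P(outcome | exposed) = 83/1479 = 0.056119
p₀ = P(outcome | unexposed) = 25/4027 = 0.0062081
Overall risk P(Y=1) = π·p₁ + (1−π)·p₀ = 0.682×0.056119 + 0.318×0.0062081 = 0.040247.
Under exogeneity, PAF = [P(Y=1) − p₀] / P(Y=1).
PAF = (0.040247 − 0.0062081) / 0.040247 ≈ 0.8458

PAF ≈ 0.846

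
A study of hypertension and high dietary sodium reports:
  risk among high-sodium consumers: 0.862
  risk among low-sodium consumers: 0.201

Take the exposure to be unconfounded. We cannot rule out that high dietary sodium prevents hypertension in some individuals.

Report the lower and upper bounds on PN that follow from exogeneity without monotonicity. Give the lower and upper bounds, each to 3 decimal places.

0.767 ≤ PN ≤ 0.927

Let p₁ = 0.862, p₀ = 0.201.
Under exogeneity alone the bounds on PN are max{0,(p₁−p₀)/p₁} ≤ PN ≤ min{1,(1−p₀)/p₁}.
  lower = (p₁ − p₀)/p₁ = 0.661 / 0.862 ≈ 0.7668
  upper = min{1, (1 − p₀)/p₁} = 0.799 / 0.862 ≈ 0.9269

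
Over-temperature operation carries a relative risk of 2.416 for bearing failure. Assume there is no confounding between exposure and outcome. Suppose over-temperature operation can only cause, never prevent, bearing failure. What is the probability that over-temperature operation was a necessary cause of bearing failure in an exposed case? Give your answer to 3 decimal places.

Under exogeneity and monotonicity, PN = (RR − 1) / RR = 1 − 1/RR.
PN = (2.416 − 1) / 2.416 = 1.416 / 2.416 ≈ 0.5861

PN ≈ 0.586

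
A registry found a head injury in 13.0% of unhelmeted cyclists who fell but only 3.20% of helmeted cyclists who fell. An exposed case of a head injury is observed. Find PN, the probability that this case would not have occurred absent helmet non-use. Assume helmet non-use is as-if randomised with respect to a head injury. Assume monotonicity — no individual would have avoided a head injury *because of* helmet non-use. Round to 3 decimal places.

PN ≈ 0.754

p₁ = 0.13, p₀ = 0.032.
Under exogeneity and monotonicity, PN = (p₁ − p₀) / p₁.
PN = (0.13 − 0.032) / 0.13 = 0.098 / 0.13 ≈ 0.7538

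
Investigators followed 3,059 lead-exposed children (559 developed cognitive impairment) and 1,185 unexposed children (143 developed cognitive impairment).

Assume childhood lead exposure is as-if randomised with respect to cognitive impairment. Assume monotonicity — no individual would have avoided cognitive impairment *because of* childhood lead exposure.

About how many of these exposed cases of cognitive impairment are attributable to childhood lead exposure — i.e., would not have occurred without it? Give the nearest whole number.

p₁ = P(outcome | exposed) = 559/3059 = 0.18274
p₀ = P(outcome | unexposed) = 143/1185 = 0.12068
PN = (p₁ − p₀)/p₁ = (0.18274 − 0.12068) / 0.18274 ≈ 0.33963.
Attributable cases ≈ PN × (exposed cases) = 0.33963 × 559 ≈ 189.85.

about 190 cases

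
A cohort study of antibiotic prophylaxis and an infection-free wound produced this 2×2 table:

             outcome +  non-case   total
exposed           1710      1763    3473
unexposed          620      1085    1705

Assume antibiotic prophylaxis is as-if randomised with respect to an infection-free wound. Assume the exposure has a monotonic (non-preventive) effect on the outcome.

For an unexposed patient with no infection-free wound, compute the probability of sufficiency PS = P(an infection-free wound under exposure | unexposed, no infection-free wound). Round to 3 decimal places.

PS ≈ 0.202

p₁ = P(outcome | exposed) = 1710/3473 = 0.49237
p₀ = P(outcome | unexposed) = 620/1705 = 0.36364
Under exogeneity and monotonicity, PS = (p₁ − p₀)/(1 − p₀).
PS = (0.49237 − 0.36364) / 0.63636 ≈ 0.2023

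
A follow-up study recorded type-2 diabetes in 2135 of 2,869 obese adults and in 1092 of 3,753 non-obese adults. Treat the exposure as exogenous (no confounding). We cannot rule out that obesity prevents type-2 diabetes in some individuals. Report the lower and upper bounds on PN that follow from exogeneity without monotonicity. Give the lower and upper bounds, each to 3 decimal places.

0.609 ≤ PN ≤ 0.953

p₁ = P(outcome | exposed) = 2135/2869 = 0.74416
p₀ = P(outcome | unexposed) = 1092/3753 = 0.29097
Under exogeneity alone the bounds on PN are max{0,(p₁−p₀)/p₁} ≤ PN ≤ min{1,(1−p₀)/p₁}.
  lower = (p₁ − p₀)/p₁ = 0.45319 / 0.74416 ≈ 0.6090
  upper = min{1, (1 − p₀)/p₁} = 0.70903 / 0.74416 ≈ 0.9528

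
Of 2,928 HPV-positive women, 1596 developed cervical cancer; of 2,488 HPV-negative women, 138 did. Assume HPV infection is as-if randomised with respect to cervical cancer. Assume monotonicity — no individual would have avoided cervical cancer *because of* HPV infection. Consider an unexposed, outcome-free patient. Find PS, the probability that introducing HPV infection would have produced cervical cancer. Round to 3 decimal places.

p₁ = P(outcome | exposed) = 1596/2928 = 0.54508
p₀ = P(outcome | unexposed) = 138/2488 = 0.055466
Under exogeneity and monotonicity, PS = (p₁ − p₀) / (1 − p₀).
PS = (0.54508 − 0.055466) / (1 − 0.055466) = 0.48962 / 0.94453 ≈ 0.5184

PS ≈ 0.518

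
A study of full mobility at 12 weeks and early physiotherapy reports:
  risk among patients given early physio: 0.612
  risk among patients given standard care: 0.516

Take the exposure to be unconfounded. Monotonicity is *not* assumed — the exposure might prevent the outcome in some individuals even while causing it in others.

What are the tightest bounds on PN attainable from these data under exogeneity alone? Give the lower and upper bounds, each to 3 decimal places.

0.157 ≤ PN ≤ 0.791

Let p₁ = 0.612, p₀ = 0.516.
Under exogeneity alone the bounds on PN are max{0,(p₁−p₀)/p₁} ≤ PN ≤ min{1,(1−p₀)/p₁}.
  lower = (p₁ − p₀)/p₁ = 0.096 / 0.612 ≈ 0.1569
  upper = min{1, (1 − p₀)/p₁} = 0.484 / 0.612 ≈ 0.7908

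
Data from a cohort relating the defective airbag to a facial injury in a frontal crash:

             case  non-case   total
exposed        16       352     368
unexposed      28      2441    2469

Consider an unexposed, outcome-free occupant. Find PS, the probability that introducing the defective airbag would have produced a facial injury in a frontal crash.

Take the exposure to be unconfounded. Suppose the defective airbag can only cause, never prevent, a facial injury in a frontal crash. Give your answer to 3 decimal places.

PS ≈ 0.033

p₁ = P(outcome | exposed) = 16/368 = 0.043478
p₀ = P(outcome | unexposed) = 28/2469 = 0.011341
Under exogeneity and monotonicity, PS = (p₁ − p₀)/(1 − p₀).
PS = (0.043478 − 0.011341) / 0.98866 ≈ 0.0325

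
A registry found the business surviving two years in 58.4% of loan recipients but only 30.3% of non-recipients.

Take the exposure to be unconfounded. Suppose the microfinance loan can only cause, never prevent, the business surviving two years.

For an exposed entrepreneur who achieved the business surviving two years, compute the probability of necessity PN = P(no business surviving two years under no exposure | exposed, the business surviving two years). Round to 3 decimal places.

PN ≈ 0.481

p₁ = 0.584, p₀ = 0.303.
Under exogeneity and monotonicity, PN = (p₁ − p₀) / p₁.
PN = (0.584 − 0.303) / 0.584 = 0.281 / 0.584 ≈ 0.4812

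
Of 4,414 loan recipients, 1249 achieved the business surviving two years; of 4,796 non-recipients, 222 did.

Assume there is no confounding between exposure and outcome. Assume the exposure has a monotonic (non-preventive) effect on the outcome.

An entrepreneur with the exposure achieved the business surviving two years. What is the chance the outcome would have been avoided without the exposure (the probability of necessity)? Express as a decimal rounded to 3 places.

p₁ = P(outcome | exposed) = 1249/4414 = 0.28296
p₀ = P(outcome | unexposed) = 222/4796 = 0.046289
Under exogeneity and monotonicity, PN = (p₁ − p₀) / p₁.
PN = (0.28296 − 0.046289) / 0.28296 = 0.23667 / 0.28296 ≈ 0.8364

PN ≈ 0.836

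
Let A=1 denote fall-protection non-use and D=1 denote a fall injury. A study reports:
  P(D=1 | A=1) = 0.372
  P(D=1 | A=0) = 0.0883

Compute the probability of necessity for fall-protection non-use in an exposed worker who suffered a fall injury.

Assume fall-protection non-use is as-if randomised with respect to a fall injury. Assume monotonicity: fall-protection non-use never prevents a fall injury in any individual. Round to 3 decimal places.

PN ≈ 0.763

Let p₁ = 0.372, p₀ = 0.0883.
Under exogeneity and monotonicity, PN = (p₁ − p₀) / p₁.
PN = (0.372 − 0.0883) / 0.372 = 0.2837 / 0.372 ≈ 0.7626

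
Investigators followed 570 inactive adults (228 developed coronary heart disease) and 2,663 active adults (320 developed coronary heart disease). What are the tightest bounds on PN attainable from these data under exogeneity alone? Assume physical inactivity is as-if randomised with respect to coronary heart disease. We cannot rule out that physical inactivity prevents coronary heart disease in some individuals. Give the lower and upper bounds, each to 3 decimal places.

0.700 ≤ PN ≤ 1.000

p₁ = P(outcome | exposed) = 228/570 = 0.4
p₀ = P(outcome | unexposed) = 320/2663 = 0.12017
Under exogeneity alone the bounds on PN are max{0,(p₁−p₀)/p₁} ≤ PN ≤ min{1,(1−p₀)/p₁}.
  lower = (p₁ − p₀)/p₁ = 0.27983 / 0.4 ≈ 0.6996
  upper = min{1, (1 − p₀)/p₁} = 0.87983 / 0.4 ≈ 2.1996 → capped at 1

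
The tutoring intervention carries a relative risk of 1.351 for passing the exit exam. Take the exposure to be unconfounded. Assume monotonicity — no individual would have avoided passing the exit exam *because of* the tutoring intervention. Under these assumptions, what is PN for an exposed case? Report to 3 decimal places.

Under exogeneity and monotonicity, PN = (RR − 1) / RR = 1 − 1/RR.
PN = (1.351 − 1) / 1.351 = 0.351 / 1.351 ≈ 0.2598

PN ≈ 0.260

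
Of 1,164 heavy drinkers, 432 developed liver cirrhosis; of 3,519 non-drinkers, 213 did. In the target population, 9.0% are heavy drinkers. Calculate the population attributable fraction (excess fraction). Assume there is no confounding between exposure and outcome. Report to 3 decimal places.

p₁ = P(outcome | exposed) = 432/1164 = 0.37113
p₀ = P(outcome | unexposed) = 213/3519 = 0.060529
Overall risk P(Y=1) = π·p₁ + (1−π)·p₀ = 0.09×0.37113 + 0.91×0.060529 = 0.088483.
Under exogeneity, PAF = [P(Y=1) − p₀] / P(Y=1).
PAF = (0.088483 − 0.060529) / 0.088483 ≈ 0.3159

PAF ≈ 0.316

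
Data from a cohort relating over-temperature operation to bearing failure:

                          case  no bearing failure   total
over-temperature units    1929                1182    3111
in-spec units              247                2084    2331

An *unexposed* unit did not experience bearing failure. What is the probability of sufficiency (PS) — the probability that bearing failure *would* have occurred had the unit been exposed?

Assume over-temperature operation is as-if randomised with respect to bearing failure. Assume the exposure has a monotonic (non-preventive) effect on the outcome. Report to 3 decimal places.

PS ≈ 0.575

p₁ = P(outcome | exposed) = 1929/3111 = 0.62006
p₀ = P(outcome | unexposed) = 247/2331 = 0.10596
Under exogeneity and monotonicity, PS = (p₁ − p₀)/(1 − p₀).
PS = (0.62006 − 0.10596) / 0.89404 ≈ 0.5750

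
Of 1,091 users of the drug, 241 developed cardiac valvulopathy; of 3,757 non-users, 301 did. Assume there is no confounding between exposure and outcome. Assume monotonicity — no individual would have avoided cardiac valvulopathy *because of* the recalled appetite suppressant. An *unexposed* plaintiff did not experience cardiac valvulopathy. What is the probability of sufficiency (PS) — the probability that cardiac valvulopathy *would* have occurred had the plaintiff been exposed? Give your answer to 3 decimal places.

PS ≈ 0.153

p₁ = P(outcome | exposed) = 241/1091 = 0.2209
p₀ = P(outcome | unexposed) = 301/3757 = 0.080117
Under exogeneity and monotonicity, PS = (p₁ − p₀) / (1 − p₀).
PS = (0.2209 − 0.080117) / (1 − 0.080117) = 0.14078 / 0.91988 ≈ 0.1530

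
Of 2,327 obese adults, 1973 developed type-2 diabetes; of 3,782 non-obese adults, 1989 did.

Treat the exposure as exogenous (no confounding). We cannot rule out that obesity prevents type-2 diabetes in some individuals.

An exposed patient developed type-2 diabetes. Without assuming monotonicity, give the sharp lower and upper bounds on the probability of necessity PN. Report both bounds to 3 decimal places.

0.380 ≤ PN ≤ 0.559

p₁ = P(outcome | exposed) = 1973/2327 = 0.84787
p₀ = P(outcome | unexposed) = 1989/3782 = 0.52591
Under exogeneity alone the bounds on PN are max{0,(p₁−p₀)/p₁} ≤ PN ≤ min{1,(1−p₀)/p₁}.
  lower = (p₁ − p₀)/p₁ = 0.32196 / 0.84787 ≈ 0.3797
  upper = min{1, (1 − p₀)/p₁} = 0.47409 / 0.84787 ≈ 0.5591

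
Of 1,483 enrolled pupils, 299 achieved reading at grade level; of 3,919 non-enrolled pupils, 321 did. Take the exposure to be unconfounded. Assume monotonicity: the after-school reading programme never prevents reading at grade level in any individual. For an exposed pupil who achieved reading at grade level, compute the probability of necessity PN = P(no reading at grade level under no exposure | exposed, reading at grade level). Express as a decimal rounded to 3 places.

p₁ = P(outcome | exposed) = 299/1483 = 0.20162
p₀ = P(outcome | unexposed) = 321/3919 = 0.081909
Under exogeneity and monotonicity, PN = (p₁ − p₀) / p₁.
PN = (0.20162 − 0.081909) / 0.20162 = 0.11971 / 0.20162 ≈ 0.5937

PN ≈ 0.594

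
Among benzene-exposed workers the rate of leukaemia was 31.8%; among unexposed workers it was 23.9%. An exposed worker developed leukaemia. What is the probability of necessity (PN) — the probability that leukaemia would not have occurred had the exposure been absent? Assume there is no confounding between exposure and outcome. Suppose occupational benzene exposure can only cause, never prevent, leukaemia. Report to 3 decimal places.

p₁ = 0.318, p₀ = 0.239.
Under exogeneity and monotonicity, PN = (p₁ − p₀) / p₁.
PN = (0.318 − 0.239) / 0.318 = 0.079 / 0.318 ≈ 0.2484

PN ≈ 0.248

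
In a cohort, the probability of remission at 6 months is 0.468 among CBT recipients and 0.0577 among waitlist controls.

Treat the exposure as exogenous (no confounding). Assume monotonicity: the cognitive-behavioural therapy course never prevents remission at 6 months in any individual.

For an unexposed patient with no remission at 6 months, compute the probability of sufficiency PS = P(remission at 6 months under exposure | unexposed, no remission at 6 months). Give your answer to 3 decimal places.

PS ≈ 0.435

Let p₁ = 0.468, p₀ = 0.0577.
Under exogeneity and monotonicity, PS = (p₁ − p₀) / (1 − p₀).
PS = (0.468 − 0.0577) / (1 − 0.0577) = 0.4103 / 0.9423 ≈ 0.4354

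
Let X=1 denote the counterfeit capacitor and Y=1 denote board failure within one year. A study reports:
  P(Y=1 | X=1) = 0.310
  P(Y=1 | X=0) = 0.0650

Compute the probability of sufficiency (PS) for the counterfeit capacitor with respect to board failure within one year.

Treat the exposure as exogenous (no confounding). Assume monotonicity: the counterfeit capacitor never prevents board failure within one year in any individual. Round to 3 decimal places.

PS ≈ 0.262

Let p₁ = 0.31, p₀ = 0.065.
Under exogeneity and monotonicity, PS = (p₁ − p₀) / (1 − p₀).
PS = (0.31 − 0.065) / (1 − 0.065) = 0.245 / 0.935 ≈ 0.2620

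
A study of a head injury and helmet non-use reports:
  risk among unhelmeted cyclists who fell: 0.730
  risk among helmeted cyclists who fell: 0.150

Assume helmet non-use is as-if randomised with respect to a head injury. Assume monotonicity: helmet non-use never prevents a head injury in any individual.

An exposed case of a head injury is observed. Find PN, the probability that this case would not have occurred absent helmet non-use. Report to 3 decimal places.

PN ≈ 0.795

Let p₁ = 0.73, p₀ = 0.15.
Under exogeneity and monotonicity, PN = (p₁ − p₀) / p₁.
PN = (0.73 − 0.15) / 0.73 = 0.58 / 0.73 ≈ 0.7945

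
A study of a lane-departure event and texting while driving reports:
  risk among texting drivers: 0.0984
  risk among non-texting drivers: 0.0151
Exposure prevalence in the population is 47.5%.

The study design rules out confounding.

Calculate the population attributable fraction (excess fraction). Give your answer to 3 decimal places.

PAF ≈ 0.724

Let p₁ = 0.0984, p₀ = 0.0151.
Overall risk P(Y=1) = π·p₁ + (1−π)·p₀ = 0.475×0.0984 + 0.525×0.0151 = 0.054667.
Under exogeneity, PAF = [P(Y=1) − p₀] / P(Y=1).
PAF = (0.054667 − 0.0151) / 0.054667 ≈ 0.7238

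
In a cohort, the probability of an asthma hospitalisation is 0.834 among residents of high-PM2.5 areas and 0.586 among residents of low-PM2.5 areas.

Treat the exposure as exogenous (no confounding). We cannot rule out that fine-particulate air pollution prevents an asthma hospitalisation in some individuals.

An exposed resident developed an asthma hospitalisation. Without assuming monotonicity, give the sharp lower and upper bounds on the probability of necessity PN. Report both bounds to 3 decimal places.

0.297 ≤ PN ≤ 0.496

Let p₁ = 0.834, p₀ = 0.586.
Under exogeneity alone the bounds on PN are max{0,(p₁−p₀)/p₁} ≤ PN ≤ min{1,(1−p₀)/p₁}.
  lower = (p₁ − p₀)/p₁ = 0.248 / 0.834 ≈ 0.2974
  upper = min{1, (1 − p₀)/p₁} = 0.414 / 0.834 ≈ 0.4964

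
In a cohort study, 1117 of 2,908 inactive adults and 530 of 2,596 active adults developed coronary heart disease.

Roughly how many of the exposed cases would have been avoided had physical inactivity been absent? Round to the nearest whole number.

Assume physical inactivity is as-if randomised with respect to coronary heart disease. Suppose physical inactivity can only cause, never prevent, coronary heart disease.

about 523 cases

p₁ = P(outcome | exposed) = 1117/2908 = 0.38411
p₀ = P(outcome | unexposed) = 530/2596 = 0.20416
PN = (p₁ − p₀)/p₁ = (0.38411 − 0.20416) / 0.38411 ≈ 0.46849.
Attributable cases ≈ PN × (exposed cases) = 0.46849 × 1117 ≈ 523.30.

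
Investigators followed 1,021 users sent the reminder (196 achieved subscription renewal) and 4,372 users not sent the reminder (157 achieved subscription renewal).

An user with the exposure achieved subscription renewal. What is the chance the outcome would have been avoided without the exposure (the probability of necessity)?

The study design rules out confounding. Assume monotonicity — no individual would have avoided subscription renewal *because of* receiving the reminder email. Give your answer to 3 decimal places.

p₁ = P(outcome | exposed) = 196/1021 = 0.19197
p₀ = P(outcome | unexposed) = 157/4372 = 0.03591
Under exogeneity and monotonicity, PN = (p₁ − p₀) / p₁.
PN = (0.19197 − 0.03591) / 0.19197 = 0.15606 / 0.19197 ≈ 0.8129

PN ≈ 0.813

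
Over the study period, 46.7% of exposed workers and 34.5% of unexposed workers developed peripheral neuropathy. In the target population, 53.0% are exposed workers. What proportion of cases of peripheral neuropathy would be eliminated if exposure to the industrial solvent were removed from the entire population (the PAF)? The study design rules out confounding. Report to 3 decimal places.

p₁ = 0.467, p₀ = 0.345.
Overall risk P(Y=1) = π·p₁ + (1−π)·p₀ = 0.53×0.467 + 0.47×0.345 = 0.40966.
Under exogeneity, PAF = [P(Y=1) − p₀] / P(Y=1).
PAF = (0.40966 − 0.345) / 0.40966 ≈ 0.1578

PAF ≈ 0.158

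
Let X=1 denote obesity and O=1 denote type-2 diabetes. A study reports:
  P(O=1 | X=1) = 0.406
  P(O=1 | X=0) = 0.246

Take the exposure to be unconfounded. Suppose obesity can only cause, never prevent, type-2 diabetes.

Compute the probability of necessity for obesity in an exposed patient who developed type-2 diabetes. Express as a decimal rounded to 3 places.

Let p₁ = 0.406, p₀ = 0.246.
Under exogeneity and monotonicity, PN = (p₁ − p₀) / p₁.
PN = (0.406 − 0.246) / 0.406 = 0.16 / 0.406 ≈ 0.3941

PN ≈ 0.394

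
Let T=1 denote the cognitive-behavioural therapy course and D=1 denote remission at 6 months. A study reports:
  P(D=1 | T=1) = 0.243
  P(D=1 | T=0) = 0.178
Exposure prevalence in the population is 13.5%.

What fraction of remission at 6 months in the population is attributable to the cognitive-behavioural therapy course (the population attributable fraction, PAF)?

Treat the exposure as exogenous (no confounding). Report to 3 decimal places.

Let p₁ = 0.243, p₀ = 0.178.
Overall risk P(Y=1) = π·p₁ + (1−π)·p₀ = 0.135×0.243 + 0.865×0.178 = 0.18677.
Under exogeneity, PAF = [P(Y=1) − p₀] / P(Y=1).
PAF = (0.18677 − 0.178) / 0.18677 ≈ 0.0470

PAF ≈ 0.047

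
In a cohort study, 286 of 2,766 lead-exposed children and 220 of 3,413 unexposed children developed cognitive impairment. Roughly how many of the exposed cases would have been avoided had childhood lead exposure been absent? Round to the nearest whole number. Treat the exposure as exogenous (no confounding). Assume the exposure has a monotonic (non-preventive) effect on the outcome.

p₁ = P(outcome | exposed) = 286/2766 = 0.1034
p₀ = P(outcome | unexposed) = 220/3413 = 0.064459
PN = (p₁ − p₀)/p₁ = (0.1034 − 0.064459) / 0.1034 ≈ 0.37659.
Attributable cases ≈ PN × (exposed cases) = 0.37659 × 286 ≈ 107.71.

about 108 cases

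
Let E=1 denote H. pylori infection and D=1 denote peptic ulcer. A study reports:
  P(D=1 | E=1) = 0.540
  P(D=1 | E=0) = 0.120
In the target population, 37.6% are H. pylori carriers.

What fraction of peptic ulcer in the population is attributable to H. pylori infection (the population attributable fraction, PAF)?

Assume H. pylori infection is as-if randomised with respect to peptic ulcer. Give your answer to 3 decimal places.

PAF ≈ 0.568

Let p₁ = 0.54, p₀ = 0.12.
Overall risk P(Y=1) = π·p₁ + (1−π)·p₀ = 0.376×0.54 + 0.624×0.12 = 0.27792.
Under exogeneity, PAF = [P(Y=1) − p₀] / P(Y=1).
PAF = (0.27792 − 0.12) / 0.27792 ≈ 0.5682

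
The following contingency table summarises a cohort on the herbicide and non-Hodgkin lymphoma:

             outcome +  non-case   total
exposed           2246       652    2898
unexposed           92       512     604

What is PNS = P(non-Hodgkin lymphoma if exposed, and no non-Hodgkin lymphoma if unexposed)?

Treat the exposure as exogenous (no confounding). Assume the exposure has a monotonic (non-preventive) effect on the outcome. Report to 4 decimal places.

p₁ = P(outcome | exposed) = 2246/2898 = 0.77502
p₀ = P(outcome | unexposed) = 92/604 = 0.15232
Under exogeneity and monotonicity, PNS = p₁ − p₀.
PNS = 0.77502 − 0.15232 = 0.6227

PNS ≈ 0.6227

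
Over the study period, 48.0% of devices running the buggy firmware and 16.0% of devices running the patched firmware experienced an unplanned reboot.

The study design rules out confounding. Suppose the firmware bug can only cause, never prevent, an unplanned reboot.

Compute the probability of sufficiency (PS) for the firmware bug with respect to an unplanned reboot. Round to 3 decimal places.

p₁ = 0.48, p₀ = 0.16.
Under exogeneity and monotonicity, PS = (p₁ − p₀) / (1 − p₀).
PS = (0.48 − 0.16) / (1 − 0.16) = 0.32 / 0.84 ≈ 0.3810

PS ≈ 0.381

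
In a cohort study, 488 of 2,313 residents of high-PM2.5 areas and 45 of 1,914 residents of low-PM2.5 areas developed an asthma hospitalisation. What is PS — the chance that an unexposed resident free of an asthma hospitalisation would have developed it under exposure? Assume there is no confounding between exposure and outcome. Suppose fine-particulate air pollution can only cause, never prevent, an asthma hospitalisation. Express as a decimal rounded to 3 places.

p₁ = P(outcome | exposed) = 488/2313 = 0.21098
p₀ = P(outcome | unexposed) = 45/1914 = 0.023511
Under exogeneity and monotonicity, PS = (p₁ − p₀) / (1 − p₀).
PS = (0.21098 − 0.023511) / (1 − 0.023511) = 0.18747 / 0.97649 ≈ 0.1920

PS ≈ 0.192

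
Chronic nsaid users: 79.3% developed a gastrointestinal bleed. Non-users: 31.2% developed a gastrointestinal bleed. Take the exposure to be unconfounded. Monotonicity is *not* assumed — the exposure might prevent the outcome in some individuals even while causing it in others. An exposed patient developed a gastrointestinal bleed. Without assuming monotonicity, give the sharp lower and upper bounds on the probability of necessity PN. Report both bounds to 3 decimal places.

p₁ = 0.793, p₀ = 0.312.
Under exogeneity alone the bounds on PN are max{0,(p₁−p₀)/p₁} ≤ PN ≤ min{1,(1−p₀)/p₁}.
  lower = (p₁ − p₀)/p₁ = 0.481 / 0.793 ≈ 0.6066
  upper = min{1, (1 − p₀)/p₁} = 0.688 / 0.793 ≈ 0.8676

0.607 ≤ PN ≤ 0.868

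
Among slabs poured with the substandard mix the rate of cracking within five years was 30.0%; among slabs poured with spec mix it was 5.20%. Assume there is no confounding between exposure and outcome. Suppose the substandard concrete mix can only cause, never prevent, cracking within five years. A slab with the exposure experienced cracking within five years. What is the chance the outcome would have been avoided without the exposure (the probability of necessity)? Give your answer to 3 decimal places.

PN ≈ 0.827

p₁ = 0.3, p₀ = 0.052.
Under exogeneity and monotonicity, PN = (p₁ − p₀) / p₁.
PN = (0.3 − 0.052) / 0.3 = 0.248 / 0.3 ≈ 0.8267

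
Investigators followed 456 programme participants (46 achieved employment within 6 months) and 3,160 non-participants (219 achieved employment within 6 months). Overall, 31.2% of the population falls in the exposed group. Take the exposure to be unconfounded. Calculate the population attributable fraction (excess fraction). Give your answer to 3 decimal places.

PAF ≈ 0.124

p₁ = P(outcome | exposed) = 46/456 = 0.10088
p₀ = P(outcome | unexposed) = 219/3160 = 0.069304
Overall risk P(Y=1) = π·p₁ + (1−π)·p₀ = 0.312×0.10088 + 0.688×0.069304 = 0.079155.
Under exogeneity, PAF = [P(Y=1) − p₀] / P(Y=1).
PAF = (0.079155 − 0.069304) / 0.079155 ≈ 0.1245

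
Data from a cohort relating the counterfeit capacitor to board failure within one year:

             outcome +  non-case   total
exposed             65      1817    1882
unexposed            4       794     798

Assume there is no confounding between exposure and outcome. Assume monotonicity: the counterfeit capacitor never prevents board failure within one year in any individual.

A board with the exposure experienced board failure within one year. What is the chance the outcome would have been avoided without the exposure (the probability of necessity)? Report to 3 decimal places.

p₁ = P(outcome | exposed) = 65/1882 = 0.034538
p₀ = P(outcome | unexposed) = 4/798 = 0.0050125
Under exogeneity and monotonicity, PN = (p₁ − p₀) / p₁.
PN = (0.034538 − 0.0050125) / 0.034538 = 0.029525 / 0.034538 ≈ 0.8549

PN ≈ 0.855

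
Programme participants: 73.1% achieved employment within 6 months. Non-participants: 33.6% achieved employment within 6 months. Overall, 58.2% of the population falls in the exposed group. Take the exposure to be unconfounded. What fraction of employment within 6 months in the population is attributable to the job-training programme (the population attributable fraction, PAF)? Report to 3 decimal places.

PAF ≈ 0.406

p₁ = 0.731, p₀ = 0.336.
Overall risk P(Y=1) = π·p₁ + (1−π)·p₀ = 0.582×0.731 + 0.418×0.336 = 0.56589.
Under exogeneity, PAF = [P(Y=1) − p₀] / P(Y=1).
PAF = (0.56589 − 0.336) / 0.56589 ≈ 0.4062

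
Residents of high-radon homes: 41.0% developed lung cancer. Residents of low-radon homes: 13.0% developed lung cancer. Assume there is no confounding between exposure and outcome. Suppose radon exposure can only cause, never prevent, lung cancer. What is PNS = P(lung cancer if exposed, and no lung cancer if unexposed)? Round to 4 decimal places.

PNS ≈ 0.2800

p₁ = 0.41, p₀ = 0.13.
Under exogeneity and monotonicity, PNS = p₁ − p₀.
PNS = 0.41 − 0.13 = 0.28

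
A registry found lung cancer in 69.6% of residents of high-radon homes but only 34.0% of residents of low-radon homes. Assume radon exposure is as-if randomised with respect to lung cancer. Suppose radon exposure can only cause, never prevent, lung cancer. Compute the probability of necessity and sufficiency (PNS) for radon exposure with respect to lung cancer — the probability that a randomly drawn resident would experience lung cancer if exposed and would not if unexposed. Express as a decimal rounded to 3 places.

PNS ≈ 0.356

p₁ = 0.696, p₀ = 0.34.
Under exogeneity and monotonicity, PNS = p₁ − p₀.
PNS = 0.696 − 0.34 = 0.356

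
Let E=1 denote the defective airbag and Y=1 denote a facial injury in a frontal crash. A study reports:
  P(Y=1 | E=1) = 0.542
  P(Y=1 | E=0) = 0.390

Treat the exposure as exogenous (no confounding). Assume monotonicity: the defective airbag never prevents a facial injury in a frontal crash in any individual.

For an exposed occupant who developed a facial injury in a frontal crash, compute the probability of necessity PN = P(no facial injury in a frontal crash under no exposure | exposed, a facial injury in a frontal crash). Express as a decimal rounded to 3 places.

Let p₁ = 0.542, p₀ = 0.39.
Under exogeneity and monotonicity, PN = (p₁ − p₀) / p₁.
PN = (0.542 − 0.39) / 0.542 = 0.152 / 0.542 ≈ 0.2804

PN ≈ 0.280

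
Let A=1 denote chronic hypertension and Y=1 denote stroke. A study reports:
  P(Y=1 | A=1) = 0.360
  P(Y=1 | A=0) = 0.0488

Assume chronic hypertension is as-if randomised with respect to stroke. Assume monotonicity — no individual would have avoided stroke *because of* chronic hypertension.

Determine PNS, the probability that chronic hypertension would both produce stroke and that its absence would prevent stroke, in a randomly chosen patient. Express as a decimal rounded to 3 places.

PNS ≈ 0.311

Let p₁ = 0.36, p₀ = 0.0488.
Under exogeneity and monotonicity, PNS = p₁ − p₀.
PNS = 0.36 − 0.0488 = 0.3112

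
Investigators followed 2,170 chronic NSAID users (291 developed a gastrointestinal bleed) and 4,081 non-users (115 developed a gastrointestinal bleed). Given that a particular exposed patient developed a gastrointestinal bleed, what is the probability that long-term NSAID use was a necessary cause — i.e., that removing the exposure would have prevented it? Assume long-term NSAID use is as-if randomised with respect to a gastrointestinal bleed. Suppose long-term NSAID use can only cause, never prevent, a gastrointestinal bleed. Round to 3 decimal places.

p₁ = P(outcome | exposed) = 291/2170 = 0.1341
p₀ = P(outcome | unexposed) = 115/4081 = 0.028179
Under exogeneity and monotonicity, PN = (p₁ − p₀) / p₁.
PN = (0.1341 − 0.028179) / 0.1341 = 0.10592 / 0.1341 ≈ 0.7899

PN ≈ 0.790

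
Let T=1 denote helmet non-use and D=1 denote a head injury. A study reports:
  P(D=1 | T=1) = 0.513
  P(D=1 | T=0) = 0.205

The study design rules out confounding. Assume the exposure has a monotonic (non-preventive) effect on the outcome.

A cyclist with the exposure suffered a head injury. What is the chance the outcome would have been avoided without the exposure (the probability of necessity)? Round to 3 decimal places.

Let p₁ = 0.513, p₀ = 0.205.
Under exogeneity and monotonicity, PN = (p₁ − p₀) / p₁.
PN = (0.513 − 0.205) / 0.513 = 0.308 / 0.513 ≈ 0.6004

PN ≈ 0.600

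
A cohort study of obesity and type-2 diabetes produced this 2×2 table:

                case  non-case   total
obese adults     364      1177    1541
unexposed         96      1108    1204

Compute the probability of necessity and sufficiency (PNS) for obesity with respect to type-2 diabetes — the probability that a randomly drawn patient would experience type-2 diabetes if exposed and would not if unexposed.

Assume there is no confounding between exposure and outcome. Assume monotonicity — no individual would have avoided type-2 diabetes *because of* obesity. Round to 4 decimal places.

p₁ = P(outcome | exposed) = 364/1541 = 0.23621
p₀ = P(outcome | unexposed) = 96/1204 = 0.079734
Under exogeneity and monotonicity, PNS = p₁ − p₀.
PNS = 0.23621 − 0.079734 = 0.15648

PNS ≈ 0.1565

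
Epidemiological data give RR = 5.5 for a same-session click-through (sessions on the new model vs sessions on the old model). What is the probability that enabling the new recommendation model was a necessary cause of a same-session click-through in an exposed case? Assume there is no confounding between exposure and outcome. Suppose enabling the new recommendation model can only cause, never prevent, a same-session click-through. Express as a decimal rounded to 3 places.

PN ≈ 0.818

Under exogeneity and monotonicity, PN = (RR − 1) / RR = 1 − 1/RR.
PN = (5.5 − 1) / 5.5 = 4.5 / 5.5 ≈ 0.8182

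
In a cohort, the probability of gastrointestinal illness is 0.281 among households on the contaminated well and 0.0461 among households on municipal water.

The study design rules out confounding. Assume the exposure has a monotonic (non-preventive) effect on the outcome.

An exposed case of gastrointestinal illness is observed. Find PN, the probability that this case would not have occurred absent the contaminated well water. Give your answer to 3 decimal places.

PN ≈ 0.836

Let p₁ = 0.281, p₀ = 0.0461.
Under exogeneity and monotonicity, PN = (p₁ − p₀) / p₁.
PN = (0.281 − 0.0461) / 0.281 = 0.2349 / 0.281 ≈ 0.8359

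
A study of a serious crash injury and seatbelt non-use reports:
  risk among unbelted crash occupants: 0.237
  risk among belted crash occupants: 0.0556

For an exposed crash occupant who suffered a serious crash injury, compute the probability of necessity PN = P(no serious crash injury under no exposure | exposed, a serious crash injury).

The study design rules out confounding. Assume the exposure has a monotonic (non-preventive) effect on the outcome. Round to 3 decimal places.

PN ≈ 0.765

Let p₁ = 0.237, p₀ = 0.0556.
Under exogeneity and monotonicity, PN = (p₁ − p₀) / p₁.
PN = (0.237 − 0.0556) / 0.237 = 0.1814 / 0.237 ≈ 0.7654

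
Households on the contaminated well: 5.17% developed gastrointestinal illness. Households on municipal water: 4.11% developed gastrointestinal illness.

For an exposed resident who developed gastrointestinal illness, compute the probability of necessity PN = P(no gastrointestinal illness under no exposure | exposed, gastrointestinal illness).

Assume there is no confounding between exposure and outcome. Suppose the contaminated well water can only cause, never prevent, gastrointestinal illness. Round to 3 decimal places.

p₁ = 0.0517, p₀ = 0.0411.
Under exogeneity and monotonicity, PN = (p₁ − p₀) / p₁.
PN = (0.0517 − 0.0411) / 0.0517 = 0.0106 / 0.0517 ≈ 0.2050

PN ≈ 0.205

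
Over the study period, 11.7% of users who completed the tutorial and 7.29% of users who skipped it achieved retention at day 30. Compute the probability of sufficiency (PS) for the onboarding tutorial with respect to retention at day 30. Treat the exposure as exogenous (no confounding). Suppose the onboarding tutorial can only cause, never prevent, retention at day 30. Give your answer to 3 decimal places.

PS ≈ 0.048

p₁ = 0.117, p₀ = 0.0729.
Under exogeneity and monotonicity, PS = (p₁ − p₀) / (1 − p₀).
PS = (0.117 − 0.0729) / (1 − 0.0729) = 0.0441 / 0.9271 ≈ 0.0476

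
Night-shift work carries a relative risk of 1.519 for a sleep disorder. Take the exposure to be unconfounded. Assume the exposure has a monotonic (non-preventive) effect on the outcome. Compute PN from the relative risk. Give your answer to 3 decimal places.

Under exogeneity and monotonicity, PN = (RR − 1) / RR = 1 − 1/RR.
PN = (1.519 − 1) / 1.519 = 0.519 / 1.519 ≈ 0.3417

PN ≈ 0.342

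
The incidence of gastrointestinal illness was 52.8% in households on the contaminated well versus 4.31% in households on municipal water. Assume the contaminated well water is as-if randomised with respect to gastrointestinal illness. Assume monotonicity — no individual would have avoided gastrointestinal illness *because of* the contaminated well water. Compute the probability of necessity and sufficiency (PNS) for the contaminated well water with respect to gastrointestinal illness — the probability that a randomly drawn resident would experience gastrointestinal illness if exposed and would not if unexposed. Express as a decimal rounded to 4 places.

p₁ = 0.528, p₀ = 0.0431.
Under exogeneity and monotonicity, PNS = p₁ − p₀.
PNS = 0.528 − 0.0431 = 0.4849

PNS ≈ 0.4849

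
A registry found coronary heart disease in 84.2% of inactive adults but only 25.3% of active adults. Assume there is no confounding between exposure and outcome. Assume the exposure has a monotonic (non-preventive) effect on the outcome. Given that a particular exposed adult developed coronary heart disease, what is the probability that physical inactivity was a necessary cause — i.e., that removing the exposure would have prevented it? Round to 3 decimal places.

PN ≈ 0.700

p₁ = 0.842, p₀ = 0.253.
Under exogeneity and monotonicity, PN = (p₁ − p₀) / p₁.
PN = (0.842 − 0.253) / 0.842 = 0.589 / 0.842 ≈ 0.6995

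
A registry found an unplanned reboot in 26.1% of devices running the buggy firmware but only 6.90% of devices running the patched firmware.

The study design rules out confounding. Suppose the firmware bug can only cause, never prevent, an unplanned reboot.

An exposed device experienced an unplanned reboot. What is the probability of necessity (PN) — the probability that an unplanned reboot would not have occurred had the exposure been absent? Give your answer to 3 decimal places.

p₁ = 0.261, p₀ = 0.069.
Under exogeneity and monotonicity, PN = (p₁ − p₀) / p₁.
PN = (0.261 − 0.069) / 0.261 = 0.192 / 0.261 ≈ 0.7356

PN ≈ 0.736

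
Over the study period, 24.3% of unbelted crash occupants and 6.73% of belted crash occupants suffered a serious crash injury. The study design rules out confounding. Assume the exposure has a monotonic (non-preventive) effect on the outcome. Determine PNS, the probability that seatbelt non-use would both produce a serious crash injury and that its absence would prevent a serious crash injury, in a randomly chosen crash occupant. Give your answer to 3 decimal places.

PNS ≈ 0.176

p₁ = 0.243, p₀ = 0.0673.
Under exogeneity and monotonicity, PNS = p₁ − p₀.
PNS = 0.243 − 0.0673 = 0.1757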